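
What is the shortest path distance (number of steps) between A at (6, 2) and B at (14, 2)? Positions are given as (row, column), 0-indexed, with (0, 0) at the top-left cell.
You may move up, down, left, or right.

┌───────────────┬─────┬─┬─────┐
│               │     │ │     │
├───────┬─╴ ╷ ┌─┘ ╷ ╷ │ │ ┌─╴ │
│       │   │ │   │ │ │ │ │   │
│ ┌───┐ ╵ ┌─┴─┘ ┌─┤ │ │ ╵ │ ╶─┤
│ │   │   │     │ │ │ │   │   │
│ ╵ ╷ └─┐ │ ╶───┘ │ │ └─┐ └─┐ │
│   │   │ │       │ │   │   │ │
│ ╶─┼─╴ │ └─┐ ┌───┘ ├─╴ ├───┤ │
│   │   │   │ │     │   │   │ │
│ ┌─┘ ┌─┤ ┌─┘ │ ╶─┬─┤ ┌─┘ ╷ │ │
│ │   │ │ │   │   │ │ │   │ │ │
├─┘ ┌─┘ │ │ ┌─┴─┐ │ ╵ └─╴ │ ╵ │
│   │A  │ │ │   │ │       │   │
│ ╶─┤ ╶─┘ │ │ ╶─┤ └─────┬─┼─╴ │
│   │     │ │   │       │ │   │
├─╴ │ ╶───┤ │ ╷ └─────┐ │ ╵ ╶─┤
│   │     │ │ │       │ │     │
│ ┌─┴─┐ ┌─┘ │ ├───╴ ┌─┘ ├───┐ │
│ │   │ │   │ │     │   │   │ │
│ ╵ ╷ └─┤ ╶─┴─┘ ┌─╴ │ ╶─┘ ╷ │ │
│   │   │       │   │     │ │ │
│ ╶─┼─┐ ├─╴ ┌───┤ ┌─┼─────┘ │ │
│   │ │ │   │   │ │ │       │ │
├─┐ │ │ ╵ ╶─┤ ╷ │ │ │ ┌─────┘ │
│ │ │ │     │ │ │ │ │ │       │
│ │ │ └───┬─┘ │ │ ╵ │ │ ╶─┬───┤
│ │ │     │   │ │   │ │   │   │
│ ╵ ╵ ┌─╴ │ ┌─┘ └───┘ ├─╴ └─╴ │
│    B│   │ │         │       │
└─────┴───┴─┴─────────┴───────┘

Finding path from (6, 2) to (14, 2):
Path: (6,2) → (7,2) → (7,3) → (7,4) → (6,4) → (5,4) → (4,4) → (3,4) → (2,4) → (2,3) → (1,3) → (1,2) → (1,1) → (1,0) → (2,0) → (3,0) → (3,1) → (2,1) → (2,2) → (3,2) → (3,3) → (4,3) → (4,2) → (5,2) → (5,1) → (6,1) → (6,0) → (7,0) → (7,1) → (8,1) → (8,0) → (9,0) → (10,0) → (11,0) → (11,1) → (12,1) → (13,1) → (14,1) → (14,2)
Distance: 38 steps

Solution:

┌───────────────┬─────┬─┬─────┐
│               │     │ │     │
├───────┬─╴ ╷ ┌─┘ ╷ ╷ │ │ ┌─╴ │
│↓ ← ← ↰│   │ │   │ │ │ │ │   │
│ ┌───┐ ╵ ┌─┴─┘ ┌─┤ │ │ ╵ │ ╶─┤
│↓│↱ ↓│↑ ↰│     │ │ │ │   │   │
│ ╵ ╷ └─┐ │ ╶───┘ │ │ └─┐ └─┐ │
│↳ ↑│↳ ↓│↑│       │ │   │   │ │
│ ╶─┼─╴ │ └─┐ ┌───┘ ├─╴ ├───┤ │
│   │↓ ↲│↑  │ │     │   │   │ │
│ ┌─┘ ┌─┤ ┌─┘ │ ╶─┬─┤ ┌─┘ ╷ │ │
│ │↓ ↲│ │↑│   │   │ │ │   │ │ │
├─┘ ┌─┘ │ │ ┌─┴─┐ │ ╵ └─╴ │ ╵ │
│↓ ↲│A  │↑│ │   │ │       │   │
│ ╶─┤ ╶─┘ │ │ ╶─┤ └─────┬─┼─╴ │
│↳ ↓│↳ → ↑│ │   │       │ │   │
├─╴ │ ╶───┤ │ ╷ └─────┐ │ ╵ ╶─┤
│↓ ↲│     │ │ │       │ │     │
│ ┌─┴─┐ ┌─┘ │ ├───╴ ┌─┘ ├───┐ │
│↓│   │ │   │ │     │   │   │ │
│ ╵ ╷ └─┤ ╶─┴─┘ ┌─╴ │ ╶─┘ ╷ │ │
│↓  │   │       │   │     │ │ │
│ ╶─┼─┐ ├─╴ ┌───┤ ┌─┼─────┘ │ │
│↳ ↓│ │ │   │   │ │ │       │ │
├─┐ │ │ ╵ ╶─┤ ╷ │ │ │ ┌─────┘ │
│ │↓│ │     │ │ │ │ │ │       │
│ │ │ └───┬─┘ │ │ ╵ │ │ ╶─┬───┤
│ │↓│     │   │ │   │ │   │   │
│ ╵ ╵ ┌─╴ │ ┌─┘ └───┘ ├─╴ └─╴ │
│  ↳ B│   │ │         │       │
└─────┴───┴─┴─────────┴───────┘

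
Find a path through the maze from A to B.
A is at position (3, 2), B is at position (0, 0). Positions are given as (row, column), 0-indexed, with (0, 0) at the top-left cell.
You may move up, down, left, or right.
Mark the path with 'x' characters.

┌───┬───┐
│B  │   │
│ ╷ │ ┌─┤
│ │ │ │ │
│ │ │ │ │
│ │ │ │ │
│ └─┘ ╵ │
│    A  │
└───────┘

Finding the shortest path from (3, 2) to (0, 0):
Path length: 5 steps
Directions: left → left → up → up → up

Solution:

┌───┬───┐
│B  │   │
│ ╷ │ ┌─┤
│x│ │ │ │
│ │ │ │ │
│x│ │ │ │
│ └─┘ ╵ │
│x x A  │
└───────┘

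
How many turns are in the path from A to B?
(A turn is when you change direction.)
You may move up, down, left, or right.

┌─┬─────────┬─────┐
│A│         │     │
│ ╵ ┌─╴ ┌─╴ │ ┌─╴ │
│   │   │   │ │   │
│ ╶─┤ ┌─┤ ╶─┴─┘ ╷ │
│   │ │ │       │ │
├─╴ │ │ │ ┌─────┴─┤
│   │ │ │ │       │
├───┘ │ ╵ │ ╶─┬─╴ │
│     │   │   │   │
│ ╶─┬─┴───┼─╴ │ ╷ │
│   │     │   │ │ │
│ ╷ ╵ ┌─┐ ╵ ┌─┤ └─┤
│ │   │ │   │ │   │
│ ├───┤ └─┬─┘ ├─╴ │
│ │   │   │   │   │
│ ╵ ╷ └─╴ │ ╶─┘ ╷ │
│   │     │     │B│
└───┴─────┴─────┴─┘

Directions: down, right, up, right, right, down, left, down, down, down, left, left, down, right, down, right, up, right, right, down, right, up, right, up, left, up, right, right, right, down, left, down, down, right, down, down
Number of turns: 26

Solution:

┌─┬─────────┬─────┐
│A│↱ → ↓    │     │
│ ╵ ┌─╴ ┌─╴ │ ┌─╴ │
│↳ ↑│↓ ↲│   │ │   │
│ ╶─┤ ┌─┤ ╶─┴─┘ ╷ │
│   │↓│ │       │ │
├─╴ │ │ │ ┌─────┴─┤
│   │↓│ │ │↱ → → ↓│
├───┘ │ ╵ │ ╶─┬─╴ │
│↓ ← ↲│   │↑ ↰│↓ ↲│
│ ╶─┬─┴───┼─╴ │ ╷ │
│↳ ↓│↱ → ↓│↱ ↑│↓│ │
│ ╷ ╵ ┌─┐ ╵ ┌─┤ └─┤
│ │↳ ↑│ │↳ ↑│ │↳ ↓│
│ ├───┤ └─┬─┘ ├─╴ │
│ │   │   │   │  ↓│
│ ╵ ╷ └─╴ │ ╶─┘ ╷ │
│   │     │     │B│
└───┴─────┴─────┴─┘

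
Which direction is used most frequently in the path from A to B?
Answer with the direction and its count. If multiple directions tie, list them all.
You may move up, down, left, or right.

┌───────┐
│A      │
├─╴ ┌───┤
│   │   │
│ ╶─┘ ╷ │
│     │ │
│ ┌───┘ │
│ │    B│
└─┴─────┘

Directions: right, down, left, down, right, right, up, right, down, down
Counts: {'right': 4, 'down': 4, 'left': 1, 'up': 1}
Most common: down and right (tied at 4 times each)

Solution:

┌───────┐
│A ↓    │
├─╴ ┌───┤
│↓ ↲│↱ ↓│
│ ╶─┘ ╷ │
│↳ → ↑│↓│
│ ┌───┘ │
│ │    B│
└─┴─────┘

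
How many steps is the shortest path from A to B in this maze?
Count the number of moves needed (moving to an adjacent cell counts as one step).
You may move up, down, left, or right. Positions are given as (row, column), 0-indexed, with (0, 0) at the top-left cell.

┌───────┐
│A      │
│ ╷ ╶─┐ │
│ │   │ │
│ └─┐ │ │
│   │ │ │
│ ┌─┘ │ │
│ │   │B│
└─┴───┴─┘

Using BFS to find shortest path:
Start: (0, 0), End: (3, 3)
Path found:
(0,0) → (0,1) → (0,2) → (0,3) → (1,3) → (2,3) → (3,3)
Number of steps: 6

Solution:

┌───────┐
│A → → ↓│
│ ╷ ╶─┐ │
│ │   │↓│
│ └─┐ │ │
│   │ │↓│
│ ┌─┘ │ │
│ │   │B│
└─┴───┴─┘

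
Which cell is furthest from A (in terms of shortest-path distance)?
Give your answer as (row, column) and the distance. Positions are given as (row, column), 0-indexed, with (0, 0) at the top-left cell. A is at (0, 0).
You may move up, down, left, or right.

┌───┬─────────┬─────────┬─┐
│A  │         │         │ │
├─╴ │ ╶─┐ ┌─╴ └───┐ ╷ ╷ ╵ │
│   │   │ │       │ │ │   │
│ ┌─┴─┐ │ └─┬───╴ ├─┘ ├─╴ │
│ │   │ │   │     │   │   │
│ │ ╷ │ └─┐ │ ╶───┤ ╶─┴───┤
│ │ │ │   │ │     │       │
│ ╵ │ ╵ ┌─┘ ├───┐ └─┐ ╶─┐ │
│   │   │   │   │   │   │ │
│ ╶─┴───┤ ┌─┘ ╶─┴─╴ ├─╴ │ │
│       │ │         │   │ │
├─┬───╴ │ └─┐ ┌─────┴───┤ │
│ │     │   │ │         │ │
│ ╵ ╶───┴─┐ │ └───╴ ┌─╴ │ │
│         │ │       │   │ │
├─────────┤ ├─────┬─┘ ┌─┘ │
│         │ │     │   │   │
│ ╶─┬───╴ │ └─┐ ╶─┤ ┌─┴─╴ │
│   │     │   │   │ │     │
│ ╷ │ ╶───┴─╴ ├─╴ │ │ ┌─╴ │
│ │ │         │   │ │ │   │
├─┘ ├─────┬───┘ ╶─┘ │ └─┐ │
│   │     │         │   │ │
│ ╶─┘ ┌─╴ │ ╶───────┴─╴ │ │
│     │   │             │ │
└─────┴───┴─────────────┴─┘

Computing BFS distances from A to all cells:
Furthest cell: (2, 11)
Distance: 87 steps

Path from A to the furthest cell:

┌───┬─────────┬─────────┬─┐
│A ↓│↱ → → → ↓│      ↱ ↓│ │
├─╴ │ ╶─┐ ┌─╴ └───┐ ╷ ╷ ╵ │
│↓ ↲│↑ ↰│ │  ↳ → ↓│ │↑│↳ ↓│
│ ┌─┴─┐ │ └─┬───╴ ├─┘ ├─╴ │
│↓│↱ ↓│↑│   │↓ ← ↲│↱ ↑│B ↲│
│ │ ╷ │ └─┐ │ ╶───┤ ╶─┴───┤
│↓│↑│↓│↑  │ │↳ → ↓│↑ ← ← ↰│
│ ╵ │ ╵ ┌─┘ ├───┐ └─┐ ╶─┐ │
│↳ ↑│↳ ↑│   │   │↳ ↓│   │↑│
│ ╶─┴───┤ ┌─┘ ╶─┴─╴ ├─╴ │ │
│       │ │  ↓ ← ← ↲│   │↑│
├─┬───╴ │ └─┐ ┌─────┴───┤ │
│ │     │   │↓│    ↱ → ↓│↑│
│ ╵ ╶───┴─┐ │ └───╴ ┌─╴ │ │
│         │ │↳ → → ↑│↓ ↲│↑│
├─────────┤ ├─────┬─┘ ┌─┘ │
│         │ │     │↓ ↲│  ↑│
│ ╶─┬───╴ │ └─┐ ╶─┤ ┌─┴─╴ │
│   │     │   │   │↓│↱ → ↑│
│ ╷ │ ╶───┴─╴ ├─╴ │ │ ┌─╴ │
│ │ │         │   │↓│↑│   │
├─┘ ├─────┬───┘ ╶─┘ │ └─┐ │
│   │     │↓ ← ← ← ↲│↑ ↰│ │
│ ╶─┘ ┌─╴ │ ╶───────┴─╴ │ │
│     │   │↳ → → → → → ↑│ │
└─────┴───┴─────────────┴─┘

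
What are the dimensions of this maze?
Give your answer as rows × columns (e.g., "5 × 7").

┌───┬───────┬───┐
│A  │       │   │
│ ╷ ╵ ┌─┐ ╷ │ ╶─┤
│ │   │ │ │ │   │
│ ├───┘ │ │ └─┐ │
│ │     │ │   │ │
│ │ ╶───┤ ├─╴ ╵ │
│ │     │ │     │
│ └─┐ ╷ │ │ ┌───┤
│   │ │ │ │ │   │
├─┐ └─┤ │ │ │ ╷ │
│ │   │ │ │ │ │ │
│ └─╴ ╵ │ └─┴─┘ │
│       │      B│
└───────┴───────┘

Counting the maze dimensions:
Rows (vertical): 7
Columns (horizontal): 8
Dimensions: 7 × 8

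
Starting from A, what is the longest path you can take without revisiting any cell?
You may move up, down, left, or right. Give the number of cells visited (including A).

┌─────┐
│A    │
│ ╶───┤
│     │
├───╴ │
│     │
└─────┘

Finding longest simple path using DFS:
Start: (0, 0)
Longest path visits 7 cells
Path: A → down → right → right → down → left → left

Solution:

┌─────┐
│A    │
│ ╶───┤
│↳ → ↓│
├───╴ │
│B ← ↲│
└─────┘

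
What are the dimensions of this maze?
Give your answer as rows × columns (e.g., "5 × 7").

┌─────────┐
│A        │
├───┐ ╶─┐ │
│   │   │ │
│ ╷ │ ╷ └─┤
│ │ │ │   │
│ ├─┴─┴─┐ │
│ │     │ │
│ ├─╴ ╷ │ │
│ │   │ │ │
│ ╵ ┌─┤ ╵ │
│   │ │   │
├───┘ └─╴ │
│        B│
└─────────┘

Counting the maze dimensions:
Rows (vertical): 7
Columns (horizontal): 5
Dimensions: 7 × 5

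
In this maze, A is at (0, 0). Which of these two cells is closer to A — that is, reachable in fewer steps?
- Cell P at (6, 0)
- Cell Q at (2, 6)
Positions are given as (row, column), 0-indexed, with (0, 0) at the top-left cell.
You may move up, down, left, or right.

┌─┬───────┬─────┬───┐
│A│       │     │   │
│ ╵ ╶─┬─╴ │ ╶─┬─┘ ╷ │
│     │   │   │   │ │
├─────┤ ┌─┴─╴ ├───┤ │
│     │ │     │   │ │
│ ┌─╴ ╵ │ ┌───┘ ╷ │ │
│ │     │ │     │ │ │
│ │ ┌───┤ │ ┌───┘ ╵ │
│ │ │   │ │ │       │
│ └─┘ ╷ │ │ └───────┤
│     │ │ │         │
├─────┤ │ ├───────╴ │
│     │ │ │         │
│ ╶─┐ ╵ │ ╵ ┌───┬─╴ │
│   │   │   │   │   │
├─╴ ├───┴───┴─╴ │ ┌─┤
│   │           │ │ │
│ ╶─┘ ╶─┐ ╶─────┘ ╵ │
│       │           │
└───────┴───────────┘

Shortest path A → P at (6, 0): 28 steps
Shortest path A → Q at (2, 6): 60 steps

P is closer (28 steps vs 60 steps).

Path to P:

┌─┬───────┬─────┬───┐
│A│↱ → → ↓│     │   │
│ ╵ ╶─┬─╴ │ ╶─┬─┘ ╷ │
│↳ ↑  │↓ ↲│   │   │ │
├─────┤ ┌─┴─╴ ├───┤ │
│↓ ← ↰│↓│     │   │ │
│ ┌─╴ ╵ │ ┌───┘ ╷ │ │
│↓│  ↑ ↲│ │     │ │ │
│ │ ┌───┤ │ ┌───┘ ╵ │
│↓│ │↱ ↓│ │ │       │
│ └─┘ ╷ │ │ └───────┤
│↳ → ↑│↓│ │         │
├─────┤ │ ├───────╴ │
│P ← ↰│↓│ │         │
│ ╶─┐ ╵ │ ╵ ┌───┬─╴ │
│   │↑ ↲│   │   │   │
├─╴ ├───┴───┴─╴ │ ┌─┤
│   │           │ │ │
│ ╶─┘ ╶─┐ ╶─────┘ ╵ │
│       │           │
└───────┴───────────┘

Path to Q:

┌─┬───────┬─────┬───┐
│A│↱ → → ↓│     │   │
│ ╵ ╶─┬─╴ │ ╶─┬─┘ ╷ │
│↳ ↑  │↓ ↲│   │   │ │
├─────┤ ┌─┴─╴ ├───┤ │
│↓ ← ↰│↓│↱ → Q│   │ │
│ ┌─╴ ╵ │ ┌───┘ ╷ │ │
│↓│  ↑ ↲│↑│     │ │ │
│ │ ┌───┤ │ ┌───┘ ╵ │
│↓│ │↱ ↓│↑│ │       │
│ └─┘ ╷ │ │ └───────┤
│↳ → ↑│↓│↑│         │
├─────┤ │ ├───────╴ │
│↓ ← ↰│↓│↑│↓ ← ← ← ↰│
│ ╶─┐ ╵ │ ╵ ┌───┬─╴ │
│↳ ↓│↑ ↲│↑ ↲│   │↱ ↑│
├─╴ ├───┴───┴─╴ │ ┌─┤
│↓ ↲│↱ → ↓      │↑│ │
│ ╶─┘ ╶─┐ ╶─────┘ ╵ │
│↳ → ↑  │↳ → → → ↑  │
└───────┴───────────┘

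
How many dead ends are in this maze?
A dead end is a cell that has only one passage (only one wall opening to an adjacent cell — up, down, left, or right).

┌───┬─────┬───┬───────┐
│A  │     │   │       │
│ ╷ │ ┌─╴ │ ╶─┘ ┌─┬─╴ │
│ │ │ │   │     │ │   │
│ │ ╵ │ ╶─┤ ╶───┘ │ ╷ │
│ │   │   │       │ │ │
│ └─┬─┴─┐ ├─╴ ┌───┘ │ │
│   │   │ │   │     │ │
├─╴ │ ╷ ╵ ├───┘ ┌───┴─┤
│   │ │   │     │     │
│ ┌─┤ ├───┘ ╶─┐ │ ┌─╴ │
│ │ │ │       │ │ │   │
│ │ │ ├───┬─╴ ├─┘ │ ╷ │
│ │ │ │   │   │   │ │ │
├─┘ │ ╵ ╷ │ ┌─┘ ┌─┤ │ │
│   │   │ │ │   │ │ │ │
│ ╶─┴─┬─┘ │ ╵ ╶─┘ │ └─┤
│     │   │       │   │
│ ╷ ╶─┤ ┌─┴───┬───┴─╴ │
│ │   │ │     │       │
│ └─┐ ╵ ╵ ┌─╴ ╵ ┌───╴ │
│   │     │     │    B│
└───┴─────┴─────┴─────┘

Checking each cell for number of passages:

Dead ends found at positions:
  (0, 6)
  (1, 8)
  (3, 5)
  (3, 10)
  (5, 1)
  (5, 3)
  (5, 7)
  (6, 0)
  (7, 8)
  (7, 10)
  (8, 2)
  (10, 1)
  (10, 5)
  (10, 8)
Total dead ends: 14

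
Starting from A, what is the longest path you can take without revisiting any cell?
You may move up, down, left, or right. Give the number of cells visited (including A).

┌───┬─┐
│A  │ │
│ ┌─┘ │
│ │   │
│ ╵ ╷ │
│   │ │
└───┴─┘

Finding longest simple path using DFS:
Start: (0, 0)
Longest path visits 7 cells
Path: A → down → down → right → up → right → up

Solution:

┌───┬─┐
│A  │B│
│ ┌─┘ │
│↓│↱ ↑│
│ ╵ ╷ │
│↳ ↑│ │
└───┴─┘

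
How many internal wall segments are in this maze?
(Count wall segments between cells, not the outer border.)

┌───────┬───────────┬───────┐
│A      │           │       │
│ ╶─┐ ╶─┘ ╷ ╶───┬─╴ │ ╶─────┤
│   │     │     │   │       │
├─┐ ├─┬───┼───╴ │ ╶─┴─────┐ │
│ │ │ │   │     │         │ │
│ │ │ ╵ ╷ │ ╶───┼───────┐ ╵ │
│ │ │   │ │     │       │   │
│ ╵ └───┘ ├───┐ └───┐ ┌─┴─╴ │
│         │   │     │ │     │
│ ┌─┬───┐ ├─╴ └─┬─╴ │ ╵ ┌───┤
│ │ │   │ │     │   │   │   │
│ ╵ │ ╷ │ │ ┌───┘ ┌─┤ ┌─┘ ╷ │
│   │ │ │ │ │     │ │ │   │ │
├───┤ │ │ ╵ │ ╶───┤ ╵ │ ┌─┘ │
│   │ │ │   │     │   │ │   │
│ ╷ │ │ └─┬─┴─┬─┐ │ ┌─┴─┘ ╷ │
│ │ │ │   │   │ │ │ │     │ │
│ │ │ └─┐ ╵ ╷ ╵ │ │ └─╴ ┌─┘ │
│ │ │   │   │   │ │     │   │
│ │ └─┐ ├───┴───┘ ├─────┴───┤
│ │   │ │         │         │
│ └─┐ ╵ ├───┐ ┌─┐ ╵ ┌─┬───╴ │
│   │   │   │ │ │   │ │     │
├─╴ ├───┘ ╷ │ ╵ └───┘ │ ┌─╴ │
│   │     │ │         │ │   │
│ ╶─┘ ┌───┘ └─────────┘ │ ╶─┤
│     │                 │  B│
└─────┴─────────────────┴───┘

Counting internal wall segments:
Total internal walls: 169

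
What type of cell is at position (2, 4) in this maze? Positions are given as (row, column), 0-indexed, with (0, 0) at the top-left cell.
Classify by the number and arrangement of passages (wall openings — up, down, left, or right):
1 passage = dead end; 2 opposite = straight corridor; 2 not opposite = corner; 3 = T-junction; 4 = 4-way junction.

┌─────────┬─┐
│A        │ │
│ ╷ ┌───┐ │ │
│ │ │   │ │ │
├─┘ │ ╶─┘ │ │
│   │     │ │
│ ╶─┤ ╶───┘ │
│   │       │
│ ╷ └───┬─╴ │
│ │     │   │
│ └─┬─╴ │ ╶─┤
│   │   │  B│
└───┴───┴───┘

Checking cell at (2, 4):
Number of passages: 2
Cell type: corner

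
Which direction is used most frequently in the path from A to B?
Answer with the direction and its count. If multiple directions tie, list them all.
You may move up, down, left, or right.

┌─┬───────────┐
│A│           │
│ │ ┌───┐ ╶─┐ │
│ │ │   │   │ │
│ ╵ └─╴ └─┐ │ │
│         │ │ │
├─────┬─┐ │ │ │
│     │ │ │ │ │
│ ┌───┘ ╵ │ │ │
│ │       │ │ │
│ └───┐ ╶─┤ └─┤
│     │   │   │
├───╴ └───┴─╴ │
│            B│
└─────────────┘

Directions: down, down, right, up, up, right, right, right, down, right, down, down, down, down, right, down
Counts: {'down': 8, 'right': 6, 'up': 2}
Most common: down (8 times)

Solution:

┌─┬───────────┐
│A│↱ → → ↓    │
│ │ ┌───┐ ╶─┐ │
│↓│↑│   │↳ ↓│ │
│ ╵ └─╴ └─┐ │ │
│↳ ↑      │↓│ │
├─────┬─┐ │ │ │
│     │ │ │↓│ │
│ ┌───┘ ╵ │ │ │
│ │       │↓│ │
│ └───┐ ╶─┤ └─┤
│     │   │↳ ↓│
├───╴ └───┴─╴ │
│            B│
└─────────────┘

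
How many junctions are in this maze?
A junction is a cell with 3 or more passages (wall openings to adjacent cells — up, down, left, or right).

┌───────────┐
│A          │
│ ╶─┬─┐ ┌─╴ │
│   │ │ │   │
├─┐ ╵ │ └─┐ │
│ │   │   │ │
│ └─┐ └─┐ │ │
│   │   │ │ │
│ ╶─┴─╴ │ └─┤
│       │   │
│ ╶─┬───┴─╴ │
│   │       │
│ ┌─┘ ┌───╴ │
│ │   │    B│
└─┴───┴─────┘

Checking each cell for number of passages:

Junctions found (3+ passages):
  (0, 3): 3 passages
  (1, 5): 3 passages
  (2, 2): 3 passages
  (3, 0): 3 passages
  (4, 0): 3 passages
  (5, 0): 3 passages
  (5, 5): 3 passages
Total junctions: 7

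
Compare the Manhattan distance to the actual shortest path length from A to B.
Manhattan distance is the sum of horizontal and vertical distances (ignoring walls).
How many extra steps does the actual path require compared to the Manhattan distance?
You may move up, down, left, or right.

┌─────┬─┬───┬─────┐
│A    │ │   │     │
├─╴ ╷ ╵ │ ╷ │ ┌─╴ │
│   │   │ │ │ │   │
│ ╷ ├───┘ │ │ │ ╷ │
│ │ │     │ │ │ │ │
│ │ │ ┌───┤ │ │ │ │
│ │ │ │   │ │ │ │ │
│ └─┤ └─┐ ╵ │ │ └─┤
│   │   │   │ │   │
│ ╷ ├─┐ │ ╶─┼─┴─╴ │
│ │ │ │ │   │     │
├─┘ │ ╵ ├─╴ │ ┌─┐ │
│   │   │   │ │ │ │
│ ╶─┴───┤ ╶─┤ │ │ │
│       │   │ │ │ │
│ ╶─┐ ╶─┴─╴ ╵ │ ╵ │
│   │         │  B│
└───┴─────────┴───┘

Manhattan distance: |8 - 0| + |8 - 0| = 16
Actual path length: 26
Extra steps: 26 - 16 = 10

Solution:

┌─────┬─┬───┬─────┐
│A ↓  │ │   │     │
├─╴ ╷ ╵ │ ╷ │ ┌─╴ │
│↓ ↲│   │ │ │ │   │
│ ╷ ├───┘ │ │ │ ╷ │
│↓│ │     │ │ │ │ │
│ │ │ ┌───┤ │ │ │ │
│↓│ │ │   │ │ │ │ │
│ └─┤ └─┐ ╵ │ │ └─┤
│↳ ↓│   │   │ │   │
│ ╷ ├─┐ │ ╶─┼─┴─╴ │
│ │↓│ │ │   │↱ → ↓│
├─┘ │ ╵ ├─╴ │ ┌─┐ │
│↓ ↲│   │   │↑│ │↓│
│ ╶─┴───┤ ╶─┤ │ │ │
│↳ → ↓  │   │↑│ │↓│
│ ╶─┐ ╶─┴─╴ ╵ │ ╵ │
│   │↳ → → → ↑│  B│
└───┴─────────┴───┘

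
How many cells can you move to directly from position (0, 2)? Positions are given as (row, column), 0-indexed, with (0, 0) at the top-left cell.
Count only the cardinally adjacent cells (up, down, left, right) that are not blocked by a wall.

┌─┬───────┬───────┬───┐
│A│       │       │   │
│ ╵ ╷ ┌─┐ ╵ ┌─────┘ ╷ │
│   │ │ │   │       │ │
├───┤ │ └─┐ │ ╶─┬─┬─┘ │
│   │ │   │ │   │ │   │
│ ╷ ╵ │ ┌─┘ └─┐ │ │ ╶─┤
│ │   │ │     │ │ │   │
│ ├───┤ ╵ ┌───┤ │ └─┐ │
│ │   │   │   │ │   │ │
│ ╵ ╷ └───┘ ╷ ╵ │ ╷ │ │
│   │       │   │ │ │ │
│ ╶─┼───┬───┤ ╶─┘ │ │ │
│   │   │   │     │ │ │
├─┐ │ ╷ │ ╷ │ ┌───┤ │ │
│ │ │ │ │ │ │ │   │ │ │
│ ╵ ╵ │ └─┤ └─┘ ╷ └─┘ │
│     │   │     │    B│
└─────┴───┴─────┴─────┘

Checking passable neighbors of (0, 2):
Neighbors: (1, 2), (0, 1), (0, 3)
Count: 3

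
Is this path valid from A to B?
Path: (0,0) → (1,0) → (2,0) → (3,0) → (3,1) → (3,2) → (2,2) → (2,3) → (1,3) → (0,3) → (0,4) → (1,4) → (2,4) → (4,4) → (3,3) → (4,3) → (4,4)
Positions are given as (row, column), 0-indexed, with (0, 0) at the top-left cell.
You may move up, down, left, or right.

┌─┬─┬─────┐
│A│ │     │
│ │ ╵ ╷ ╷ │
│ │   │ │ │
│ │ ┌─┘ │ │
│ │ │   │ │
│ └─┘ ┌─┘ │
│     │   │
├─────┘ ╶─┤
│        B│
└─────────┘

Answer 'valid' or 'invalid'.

Checking path validity:
Result: Invalid move at step 13: cannot move from (2, 4) to (4, 4).

invalid

Correct solution:

┌─┬─┬─────┐
│A│ │  ↱ ↓│
│ │ ╵ ╷ ╷ │
│↓│   │↑│↓│
│ │ ┌─┘ │ │
│↓│ │↱ ↑│↓│
│ └─┘ ┌─┘ │
│↳ → ↑│↓ ↲│
├─────┘ ╶─┤
│      ↳ B│
└─────────┘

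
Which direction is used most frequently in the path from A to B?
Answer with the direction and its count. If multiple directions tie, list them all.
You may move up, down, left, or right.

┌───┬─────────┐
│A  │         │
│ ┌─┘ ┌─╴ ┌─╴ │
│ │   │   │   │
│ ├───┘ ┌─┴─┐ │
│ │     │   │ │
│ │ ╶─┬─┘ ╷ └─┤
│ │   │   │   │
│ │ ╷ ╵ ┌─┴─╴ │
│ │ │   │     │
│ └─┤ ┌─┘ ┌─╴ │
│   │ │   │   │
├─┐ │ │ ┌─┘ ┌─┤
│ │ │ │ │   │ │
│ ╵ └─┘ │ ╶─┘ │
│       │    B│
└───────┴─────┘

Directions: down, down, down, down, down, right, down, down, right, right, up, up, right, up, right, right, down, left, down, left, down, right, right
Counts: {'down': 10, 'right': 8, 'up': 3, 'left': 2}
Most common: down (10 times)

Solution:

┌───┬─────────┐
│A  │         │
│ ┌─┘ ┌─╴ ┌─╴ │
│↓│   │   │   │
│ ├───┘ ┌─┴─┐ │
│↓│     │   │ │
│ │ ╶─┬─┘ ╷ └─┤
│↓│   │   │   │
│ │ ╷ ╵ ┌─┴─╴ │
│↓│ │   │↱ → ↓│
│ └─┤ ┌─┘ ┌─╴ │
│↳ ↓│ │↱ ↑│↓ ↲│
├─┐ │ │ ┌─┘ ┌─┤
│ │↓│ │↑│↓ ↲│ │
│ ╵ └─┘ │ ╶─┘ │
│  ↳ → ↑│↳ → B│
└───────┴─────┘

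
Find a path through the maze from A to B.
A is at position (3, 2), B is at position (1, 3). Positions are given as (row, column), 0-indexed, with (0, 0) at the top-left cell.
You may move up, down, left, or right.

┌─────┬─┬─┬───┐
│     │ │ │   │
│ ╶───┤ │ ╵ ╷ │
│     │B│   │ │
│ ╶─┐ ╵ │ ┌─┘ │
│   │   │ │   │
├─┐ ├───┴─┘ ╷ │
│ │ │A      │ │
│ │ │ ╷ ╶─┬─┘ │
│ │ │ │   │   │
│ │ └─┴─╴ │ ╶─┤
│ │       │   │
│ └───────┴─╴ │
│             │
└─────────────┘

Finding the shortest path from (3, 2) to (1, 3):
Path length: 17 steps
Directions: right → down → right → down → left → left → left → up → up → up → left → up → right → right → down → right → up

Solution:

┌─────┬─┬─┬───┐
│     │ │ │   │
│ ╶───┤ │ ╵ ╷ │
│↱ → ↓│B│   │ │
│ ╶─┐ ╵ │ ┌─┘ │
│↑ ↰│↳ ↑│ │   │
├─┐ ├───┴─┘ ╷ │
│ │↑│A ↓    │ │
│ │ │ ╷ ╶─┬─┘ │
│ │↑│ │↳ ↓│   │
│ │ └─┴─╴ │ ╶─┤
│ │↑ ← ← ↲│   │
│ └───────┴─╴ │
│             │
└─────────────┘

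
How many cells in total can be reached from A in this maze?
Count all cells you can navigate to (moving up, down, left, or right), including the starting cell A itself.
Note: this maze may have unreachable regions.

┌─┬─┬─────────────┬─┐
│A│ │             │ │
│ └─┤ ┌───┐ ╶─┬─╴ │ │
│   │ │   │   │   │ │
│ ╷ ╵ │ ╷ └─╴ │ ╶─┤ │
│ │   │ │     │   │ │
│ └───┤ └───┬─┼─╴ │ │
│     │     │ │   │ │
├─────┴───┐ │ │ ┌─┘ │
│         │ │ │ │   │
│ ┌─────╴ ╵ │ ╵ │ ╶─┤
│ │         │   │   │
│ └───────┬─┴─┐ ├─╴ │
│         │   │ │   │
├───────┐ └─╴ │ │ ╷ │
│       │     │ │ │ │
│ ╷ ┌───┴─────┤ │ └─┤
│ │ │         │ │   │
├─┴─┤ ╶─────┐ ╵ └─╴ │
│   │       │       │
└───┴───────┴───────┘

Using BFS/flood-fill to find all reachable cells from A:
Maze size: 10 × 10 = 100 total cells
9 cell(s) are walled off and cannot be reached from A.
Reachable cells: 91

Reachable region (· marks reachable cells):

┌─┬─┬─────────────┬─┐
│A│ │· · · · · · ·│·│
│ └─┤ ┌───┐ ╶─┬─╴ │ │
│· ·│·│· ·│· ·│· ·│·│
│ ╷ ╵ │ ╷ └─╴ │ ╶─┤ │
│·│· ·│·│· · ·│· ·│·│
│ └───┤ └───┬─┼─╴ │ │
│· · ·│· · ·│·│· ·│·│
├─────┴───┐ │ │ ┌─┘ │
│· · · · ·│·│·│·│· ·│
│ ┌─────╴ ╵ │ ╵ │ ╶─┤
│·│· · · · ·│· ·│· ·│
│ └───────┬─┴─┐ ├─╴ │
│· · · · ·│· ·│·│· ·│
├───────┐ └─╴ │ │ ╷ │
│       │· · ·│·│·│·│
│ ╷ ┌───┴─────┤ │ └─┤
│ │ │· · · · ·│·│· ·│
├─┴─┤ ╶─────┐ ╵ └─╴ │
│   │· · · ·│· · · ·│
└───┴───────┴───────┘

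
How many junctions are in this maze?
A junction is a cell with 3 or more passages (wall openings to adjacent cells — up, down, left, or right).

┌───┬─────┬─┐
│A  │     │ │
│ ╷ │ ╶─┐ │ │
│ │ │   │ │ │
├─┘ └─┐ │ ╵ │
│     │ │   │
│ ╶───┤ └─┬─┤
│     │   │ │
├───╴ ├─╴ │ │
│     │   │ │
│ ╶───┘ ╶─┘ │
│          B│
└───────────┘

Checking each cell for number of passages:

Junctions found (3+ passages):
  (2, 1): 3 passages
  (5, 3): 3 passages
Total junctions: 2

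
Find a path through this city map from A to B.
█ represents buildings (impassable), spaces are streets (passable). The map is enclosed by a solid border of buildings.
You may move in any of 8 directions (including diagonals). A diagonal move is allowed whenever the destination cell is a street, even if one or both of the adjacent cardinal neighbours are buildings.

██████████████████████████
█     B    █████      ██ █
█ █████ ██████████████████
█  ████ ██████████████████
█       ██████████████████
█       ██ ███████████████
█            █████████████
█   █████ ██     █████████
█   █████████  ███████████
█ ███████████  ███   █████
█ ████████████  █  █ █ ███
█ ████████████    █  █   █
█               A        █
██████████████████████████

Finding the shortest path from A to B:
Movement: 8-directional
Path length: 14 steps
Directions: up → up-left → up-left → up-left → up-left → up-left → left → left → left → up-left → up → up → up → up-left

Solution:

██████████████████████████
█     B    █████      ██ █
█ █████↖██████████████████
█  ████↑██████████████████
█      ↑██████████████████
█      ↑██ ███████████████
█       ↖←←← █████████████
█   █████ ██↖    █████████
█   █████████↖ ███████████
█ ███████████ ↖███   █████
█ ████████████ ↖█  █ █ ███
█ ████████████  ↖ █  █   █
█               A        █
██████████████████████████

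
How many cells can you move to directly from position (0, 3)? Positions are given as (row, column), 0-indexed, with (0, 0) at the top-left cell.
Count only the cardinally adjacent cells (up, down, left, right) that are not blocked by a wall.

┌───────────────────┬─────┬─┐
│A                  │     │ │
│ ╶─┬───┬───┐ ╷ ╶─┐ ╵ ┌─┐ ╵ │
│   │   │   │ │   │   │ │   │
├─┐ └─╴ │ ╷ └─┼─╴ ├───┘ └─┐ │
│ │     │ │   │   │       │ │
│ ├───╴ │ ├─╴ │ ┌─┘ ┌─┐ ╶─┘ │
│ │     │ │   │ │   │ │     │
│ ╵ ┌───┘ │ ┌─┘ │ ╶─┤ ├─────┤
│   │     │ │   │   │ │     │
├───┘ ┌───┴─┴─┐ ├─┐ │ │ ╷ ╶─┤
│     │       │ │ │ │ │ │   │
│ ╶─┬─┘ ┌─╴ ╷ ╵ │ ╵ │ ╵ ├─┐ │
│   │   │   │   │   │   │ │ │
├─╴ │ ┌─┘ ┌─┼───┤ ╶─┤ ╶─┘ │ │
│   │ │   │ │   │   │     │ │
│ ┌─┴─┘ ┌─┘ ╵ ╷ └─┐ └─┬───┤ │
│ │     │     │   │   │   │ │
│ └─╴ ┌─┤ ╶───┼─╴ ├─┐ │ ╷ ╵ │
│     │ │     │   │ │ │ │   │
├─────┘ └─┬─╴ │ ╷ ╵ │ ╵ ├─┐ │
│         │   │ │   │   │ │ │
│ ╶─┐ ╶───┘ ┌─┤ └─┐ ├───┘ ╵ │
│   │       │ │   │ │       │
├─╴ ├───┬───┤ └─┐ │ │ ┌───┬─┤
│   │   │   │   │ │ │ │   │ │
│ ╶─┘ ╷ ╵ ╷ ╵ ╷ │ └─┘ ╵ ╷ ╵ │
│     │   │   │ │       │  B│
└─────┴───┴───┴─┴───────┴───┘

Checking passable neighbors of (0, 3):
Neighbors: (0, 2), (0, 4)
Count: 2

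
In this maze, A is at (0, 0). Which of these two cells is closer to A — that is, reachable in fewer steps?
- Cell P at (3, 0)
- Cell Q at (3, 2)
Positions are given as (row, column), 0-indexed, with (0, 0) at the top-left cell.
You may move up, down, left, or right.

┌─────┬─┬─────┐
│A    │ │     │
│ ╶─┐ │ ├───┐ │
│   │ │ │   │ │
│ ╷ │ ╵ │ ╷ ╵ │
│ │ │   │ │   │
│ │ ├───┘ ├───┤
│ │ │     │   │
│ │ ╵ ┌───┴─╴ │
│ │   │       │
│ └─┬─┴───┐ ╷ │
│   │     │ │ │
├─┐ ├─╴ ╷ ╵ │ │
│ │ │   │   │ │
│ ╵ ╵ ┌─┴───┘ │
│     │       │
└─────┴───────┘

Shortest path A → P at (3, 0): 3 steps
Shortest path A → Q at (3, 2): 7 steps

P is closer (3 steps vs 7 steps).

Path to P:

┌─────┬─┬─────┐
│A    │ │     │
│ ╶─┐ │ ├───┐ │
│↓  │ │ │   │ │
│ ╷ │ ╵ │ ╷ ╵ │
│↓│ │   │ │   │
│ │ ├───┘ ├───┤
│P│ │     │   │
│ │ ╵ ┌───┴─╴ │
│ │   │       │
│ └─┬─┴───┐ ╷ │
│   │     │ │ │
├─┐ ├─╴ ╷ ╵ │ │
│ │ │   │   │ │
│ ╵ ╵ ┌─┴───┘ │
│     │       │
└─────┴───────┘

Path to Q:

┌─────┬─┬─────┐
│A    │ │     │
│ ╶─┐ │ ├───┐ │
│↳ ↓│ │ │   │ │
│ ╷ │ ╵ │ ╷ ╵ │
│ │↓│   │ │   │
│ │ ├───┘ ├───┤
│ │↓│Q    │   │
│ │ ╵ ┌───┴─╴ │
│ │↳ ↑│       │
│ └─┬─┴───┐ ╷ │
│   │     │ │ │
├─┐ ├─╴ ╷ ╵ │ │
│ │ │   │   │ │
│ ╵ ╵ ┌─┴───┘ │
│     │       │
└─────┴───────┘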